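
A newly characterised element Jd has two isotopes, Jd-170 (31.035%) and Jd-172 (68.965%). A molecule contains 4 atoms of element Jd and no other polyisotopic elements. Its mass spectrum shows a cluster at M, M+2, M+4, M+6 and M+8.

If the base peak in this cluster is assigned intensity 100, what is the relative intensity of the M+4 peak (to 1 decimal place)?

(0.31035 + 0.68965)^4 gives M 0.0093, M+2 0.0825, M+4 0.2749, M+6 0.4072, M+8 0.2262; the largest is M+6.
P(M+6) = C(4,3) × 0.31035^1 × 0.68965^3 = 4 × 0.31035 × 0.32800935 = 0.407191 (base)
P(M+4) = C(4,2) × 0.31035^2 × 0.68965^2 = 6 × 0.09631712 × 0.47561712 = 0.274860
Relative intensity = 0.274860 / 0.407191 × 100 = 67.5

67.5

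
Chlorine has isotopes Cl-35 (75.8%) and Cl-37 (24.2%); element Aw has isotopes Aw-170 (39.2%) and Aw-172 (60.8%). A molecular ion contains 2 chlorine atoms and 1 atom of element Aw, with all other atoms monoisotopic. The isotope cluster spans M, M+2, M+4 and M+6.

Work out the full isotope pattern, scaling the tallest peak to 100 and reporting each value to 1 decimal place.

45.7 : 100.0 : 49.9 : 7.2

Chlorine pattern (n=2): 0.574564 : 0.366872 : 0.058564
Element Aw pattern (n=1): 0.3920 : 0.6080
Convolve the two distributions (both contribute in 2-u steps):
  M: 0.574564×0.3920 = 0.225229
  M+2: 0.574564×0.6080 + 0.366872×0.3920 = 0.493149
  M+4: 0.366872×0.6080 + 0.058564×0.3920 = 0.246015
  M+6: 0.058564×0.6080 = 0.035607
Scale to base peak (0.493149) = 100: 45.7 : 100.0 : 49.9 : 7.2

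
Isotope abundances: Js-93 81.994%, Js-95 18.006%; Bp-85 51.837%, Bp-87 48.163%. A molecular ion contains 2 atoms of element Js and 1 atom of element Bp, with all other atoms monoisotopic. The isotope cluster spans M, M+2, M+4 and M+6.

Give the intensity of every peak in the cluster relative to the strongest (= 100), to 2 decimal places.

Element Js pattern (n=2): 0.6723016 : 0.29527679 : 0.0324216
Element Bp pattern (n=1): 0.51837 : 0.48163
Convolve the two distributions (both contribute in 2-u steps):
  M: 0.6723016×0.51837 = 0.348501
  M+2: 0.6723016×0.48163 + 0.29527679×0.51837 = 0.476863
  M+4: 0.29527679×0.48163 + 0.0324216×0.51837 = 0.159021
  M+6: 0.0324216×0.48163 = 0.015615
Scale to base peak (0.476863) = 100: 73.08 : 100.00 : 33.35 : 3.27

73.08 : 100.00 : 33.35 : 3.27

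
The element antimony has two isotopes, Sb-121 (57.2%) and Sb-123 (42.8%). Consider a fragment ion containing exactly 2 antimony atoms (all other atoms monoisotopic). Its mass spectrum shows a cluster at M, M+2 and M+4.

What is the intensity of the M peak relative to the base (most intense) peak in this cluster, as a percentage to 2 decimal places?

(0.572 + 0.428)^2 gives M 0.3272, M+2 0.4896, M+4 0.1832; the largest is M+2.
P(M+2) = C(2,1) × 0.572^1 × 0.428^1 = 2 × 0.5720 × 0.4280 = 0.489632 (base)
P(M) = C(2,0) × 0.572^2 × 0.428^0 = 1 × 0.327184 × 1.0000 = 0.327184
Relative intensity = 0.327184 / 0.489632 × 100 = 66.82

66.82%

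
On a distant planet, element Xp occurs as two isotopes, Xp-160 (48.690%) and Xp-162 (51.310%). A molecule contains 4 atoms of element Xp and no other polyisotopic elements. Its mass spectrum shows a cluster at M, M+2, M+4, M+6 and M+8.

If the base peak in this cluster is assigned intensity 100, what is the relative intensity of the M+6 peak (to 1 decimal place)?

Term probabilities: M 0.0562, M+2 0.2369, M+4 0.3745, M+6 0.2631, M+8 0.0693. Base peak = M+4.
P(M+4) = C(4,2) × 0.48690^2 × 0.51310^2 = 6 × 0.23707161 × 0.26327161 = 0.374485 (base)
P(M+6) = C(4,3) × 0.48690^1 × 0.51310^3 = 4 × 0.4869 × 0.13508466 = 0.263091
Relative intensity = 0.263091 / 0.374485 × 100 = 70.3

70.3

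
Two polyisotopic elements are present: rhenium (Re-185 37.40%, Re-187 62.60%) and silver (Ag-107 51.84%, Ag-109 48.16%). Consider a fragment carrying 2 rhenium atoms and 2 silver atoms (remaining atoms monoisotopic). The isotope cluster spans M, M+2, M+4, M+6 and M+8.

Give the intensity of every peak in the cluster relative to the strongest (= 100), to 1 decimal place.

10.1 : 52.7 : 100.0 : 81.9 : 24.5

Rhenium pattern (n=2): 0.139876 : 0.468248 : 0.391876
Silver pattern (n=2): 0.26873856 : 0.49932288 : 0.23193856
Convolve the two distributions (both contribute in 2-u steps):
  M: 0.139876×0.26873856 = 0.037590
  M+2: 0.139876×0.49932288 + 0.468248×0.26873856 = 0.195680
  M+4: 0.139876×0.23193856 + 0.468248×0.49932288 + 0.391876×0.26873856 = 0.371562
  M+6: 0.468248×0.23193856 + 0.391876×0.49932288 = 0.304277
  M+8: 0.391876×0.23193856 = 0.090891
Scale to base peak (0.371562) = 100: 10.1 : 52.7 : 100.0 : 81.9 : 24.5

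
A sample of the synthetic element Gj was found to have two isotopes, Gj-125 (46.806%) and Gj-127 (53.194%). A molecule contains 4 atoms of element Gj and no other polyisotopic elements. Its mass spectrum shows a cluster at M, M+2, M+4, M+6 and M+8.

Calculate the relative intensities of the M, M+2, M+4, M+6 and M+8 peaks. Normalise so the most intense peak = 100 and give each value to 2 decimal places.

12.90 : 58.66 : 100.00 : 75.77 : 21.53

Expanding (0.46806 + 0.53194)^4:
P(M) = 0.46806^4 = 0.047996
P(M+2) = 4 × 0.46806^3 × 0.53194^1 = 0.218186
P(M+4) = 6 × 0.46806^2 × 0.53194^2 = 0.371946
P(M+6) = 4 × 0.46806^1 × 0.53194^3 = 0.281806
P(M+8) = 0.53194^4 = 0.080066
The M+4 peak is largest (0.371946); scaling to 100 gives 12.90 : 58.66 : 100.00 : 75.77 : 21.53.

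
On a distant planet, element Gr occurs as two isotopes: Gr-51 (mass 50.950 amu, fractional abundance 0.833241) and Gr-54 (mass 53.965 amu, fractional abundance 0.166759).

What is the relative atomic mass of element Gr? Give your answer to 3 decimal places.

51.453 amu

Weight each isotope mass by its fractional abundance: 0.833241 × 50.950 + 0.166759 × 53.965
= 42.4536 + 8.9991 = 51.4527 amu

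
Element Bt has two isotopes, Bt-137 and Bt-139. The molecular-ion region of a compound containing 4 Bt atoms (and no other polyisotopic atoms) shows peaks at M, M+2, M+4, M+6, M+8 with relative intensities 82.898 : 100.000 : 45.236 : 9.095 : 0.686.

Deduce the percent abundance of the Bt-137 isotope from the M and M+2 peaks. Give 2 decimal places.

76.83%

Write p for the Bt-137 fraction. I(M+2)/I(M) = [C(4,1)·p^3·(1−p)] / p^4 = 4·(1−p)/p = 100.000/82.898 = 1.2063
(1−p)/p = 1.2063/4 = 0.3016  ⇒  p = 1/(1 + 0.3016) = 0.7683
Bt-137: 76.83%, Bt-139: 23.17%.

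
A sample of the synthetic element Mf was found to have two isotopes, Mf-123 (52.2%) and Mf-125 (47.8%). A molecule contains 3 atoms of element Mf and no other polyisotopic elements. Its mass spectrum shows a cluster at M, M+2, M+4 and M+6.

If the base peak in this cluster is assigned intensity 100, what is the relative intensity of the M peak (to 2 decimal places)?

Term probabilities: M 0.1422, M+2 0.3907, M+4 0.3578, M+6 0.1092. Base peak = M+2.
P(M+2) = C(3,1) × 0.522^2 × 0.478^1 = 3 × 0.272484 × 0.4780 = 0.390742 (base)
P(M) = C(3,0) × 0.522^3 × 0.478^0 = 1 × 0.14223665 × 1.0000 = 0.142237
Relative intensity = 0.142237 / 0.390742 × 100 = 36.40

36.40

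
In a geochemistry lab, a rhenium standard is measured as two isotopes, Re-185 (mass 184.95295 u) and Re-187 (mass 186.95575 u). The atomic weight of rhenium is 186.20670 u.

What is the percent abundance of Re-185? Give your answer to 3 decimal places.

37.400%

Writing the weighted mean with unknown fraction x of Re-185:
184.95295·x + 186.95575·(1 − x) = 186.20670
(184.95295 − 186.95575)·x = 186.20670 − 186.95575
x = -0.74905 / -2.00280 = 0.37400 → 37.400% Re-185, 62.600% Re-187.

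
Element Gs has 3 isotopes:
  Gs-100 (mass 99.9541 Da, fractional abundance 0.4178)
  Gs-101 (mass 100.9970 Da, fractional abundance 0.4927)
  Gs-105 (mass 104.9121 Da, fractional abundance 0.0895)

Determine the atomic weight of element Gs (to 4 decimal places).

Ar = Σ fᵢ·mᵢ = 0.4178 × 99.9541 + 0.4927 × 100.9970 + 0.0895 × 104.9121
= 41.76082 + 49.76122 + 9.38963 = 100.91167 Da

100.9117 Da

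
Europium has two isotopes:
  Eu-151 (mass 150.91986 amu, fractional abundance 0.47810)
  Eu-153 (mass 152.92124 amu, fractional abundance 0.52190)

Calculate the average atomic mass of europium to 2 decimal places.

151.96 amu

Ar = Σ fᵢ·mᵢ = 0.47810 × 150.91986 + 0.52190 × 152.92124
= 72.154785 + 79.809595 = 151.964380 amu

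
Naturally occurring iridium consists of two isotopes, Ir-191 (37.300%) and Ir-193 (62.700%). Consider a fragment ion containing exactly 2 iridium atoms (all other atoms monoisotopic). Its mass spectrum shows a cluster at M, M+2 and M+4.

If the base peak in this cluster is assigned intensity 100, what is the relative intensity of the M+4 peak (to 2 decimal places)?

84.05

(0.37300 + 0.62700)^2 gives M 0.1391, M+2 0.4677, M+4 0.3931; the largest is M+2.
P(M+2) = C(2,1) × 0.37300^1 × 0.62700^1 = 2 × 0.3730 × 0.6270 = 0.467742 (base)
P(M+4) = C(2,2) × 0.37300^0 × 0.62700^2 = 1 × 1.0000 × 0.393129 = 0.393129
Relative intensity = 0.393129 / 0.467742 × 100 = 84.05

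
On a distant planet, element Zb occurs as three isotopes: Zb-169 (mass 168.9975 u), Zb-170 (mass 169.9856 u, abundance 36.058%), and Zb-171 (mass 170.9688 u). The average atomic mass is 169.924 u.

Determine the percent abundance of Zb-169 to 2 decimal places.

35.02%

The remaining 63.942% is split between Zb-169 (fraction x) and Zb-171 (fraction 0.63942 − x).
Substituting: 168.9975x + 170.9688(0.63942 − x) = 108.630592352
(168.9975 − 170.9688)x = -0.690277744  ⇒  x = 0.35016, y = 0.28926
Zb-169: 35.02%, Zb-171: 28.93%.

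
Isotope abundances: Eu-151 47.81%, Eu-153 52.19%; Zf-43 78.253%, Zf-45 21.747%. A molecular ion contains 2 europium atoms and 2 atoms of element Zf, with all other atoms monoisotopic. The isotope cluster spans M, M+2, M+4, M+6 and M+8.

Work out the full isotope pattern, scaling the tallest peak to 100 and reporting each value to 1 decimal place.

36.5 : 100.0 : 90.6 : 30.3 : 3.4

Europium pattern (n=2): 0.22857961 : 0.49904078 : 0.27237961
Element Zf pattern (n=2): 0.6123532 : 0.3403536 : 0.0472932
Convolve the two distributions (both contribute in 2-u steps):
  M: 0.22857961×0.6123532 = 0.139971
  M+2: 0.22857961×0.3403536 + 0.49904078×0.6123532 = 0.383387
  M+4: 0.22857961×0.0472932 + 0.49904078×0.3403536 + 0.27237961×0.6123532 = 0.347453
  M+6: 0.49904078×0.0472932 + 0.27237961×0.3403536 = 0.116307
  M+8: 0.27237961×0.0472932 = 0.012882
Scale to base peak (0.383387) = 100: 36.5 : 100.0 : 90.6 : 30.3 : 3.4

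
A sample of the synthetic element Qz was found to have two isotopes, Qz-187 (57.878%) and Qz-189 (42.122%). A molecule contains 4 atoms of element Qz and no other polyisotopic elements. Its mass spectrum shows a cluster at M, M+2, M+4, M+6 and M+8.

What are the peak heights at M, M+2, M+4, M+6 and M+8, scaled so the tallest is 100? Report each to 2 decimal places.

Expanding (0.57878 + 0.42122)^4:
P(M) = 0.57878^4 = 0.112216
P(M+2) = 4 × 0.57878^3 × 0.42122^1 = 0.326670
P(M+4) = 6 × 0.57878^2 × 0.42122^2 = 0.356612
P(M+6) = 4 × 0.57878^1 × 0.42122^3 = 0.173022
P(M+8) = 0.42122^4 = 0.031480
The M+4 peak is largest (0.356612); scaling to 100 gives 31.47 : 91.60 : 100.00 : 48.52 : 8.83.

31.47 : 91.60 : 100.00 : 48.52 : 8.83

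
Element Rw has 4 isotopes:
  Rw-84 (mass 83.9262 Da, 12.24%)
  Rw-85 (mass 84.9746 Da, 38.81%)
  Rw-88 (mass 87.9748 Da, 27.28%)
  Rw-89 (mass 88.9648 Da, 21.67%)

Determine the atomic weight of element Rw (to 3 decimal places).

86.529 Da

Average mass = Σ (abundance × isotope mass) = 0.1224 × 83.9262 + 0.3881 × 84.9746 + 0.2728 × 87.9748 + 0.2167 × 88.9648
= 10.27257 + 32.97864 + 23.99953 + 19.27867 = 86.52941 Da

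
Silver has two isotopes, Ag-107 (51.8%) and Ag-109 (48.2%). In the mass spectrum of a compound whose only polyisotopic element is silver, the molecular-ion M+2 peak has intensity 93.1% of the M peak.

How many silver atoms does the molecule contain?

1

The M+2/M ratio from n Ag atoms is n · q/p = n · 0.482/0.518.
n = 0.931 × 0.518/0.482 = 1.00 ≈ 1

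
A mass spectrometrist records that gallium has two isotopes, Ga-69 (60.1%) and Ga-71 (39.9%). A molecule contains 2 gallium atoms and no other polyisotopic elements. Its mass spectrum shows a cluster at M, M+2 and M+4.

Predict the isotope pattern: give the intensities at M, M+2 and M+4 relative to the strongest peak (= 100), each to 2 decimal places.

75.31 : 100.00 : 33.19

The 2 Ga atoms are independent, so intensities follow the terms of (0.601 + 0.399)^2.
P(M) = 0.601^2 = 0.361201
P(M+2) = 2 × 0.601^1 × 0.399^1 = 0.479598
P(M+4) = 0.399^2 = 0.159201
The M+2 peak is largest (0.479598); scaling to 100 gives 75.31 : 100.00 : 33.19.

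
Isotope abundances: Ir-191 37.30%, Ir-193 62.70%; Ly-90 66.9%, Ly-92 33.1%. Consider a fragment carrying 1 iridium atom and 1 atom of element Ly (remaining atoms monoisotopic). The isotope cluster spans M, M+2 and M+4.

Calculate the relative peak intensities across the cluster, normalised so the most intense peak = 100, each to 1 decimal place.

46.0 : 100.0 : 38.2

Iridium pattern (n=1): 0.3730 : 0.6270
Element Ly pattern (n=1): 0.6690 : 0.3310
Convolve the two distributions (both contribute in 2-u steps):
  M: 0.3730×0.6690 = 0.249537
  M+2: 0.3730×0.3310 + 0.6270×0.6690 = 0.542926
  M+4: 0.6270×0.3310 = 0.207537
Scale to base peak (0.542926) = 100: 46.0 : 100.0 : 38.2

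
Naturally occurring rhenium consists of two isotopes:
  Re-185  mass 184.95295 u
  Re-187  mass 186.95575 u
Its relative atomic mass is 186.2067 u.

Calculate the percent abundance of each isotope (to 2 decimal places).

Re-185: 37.40%, Re-187: 62.60%

Writing the weighted mean with unknown fraction x of Re-185:
184.95295·x + 186.95575·(1 − x) = 186.2067
(184.95295 − 186.95575)·x = 186.2067 − 186.95575
x = -0.74905 / -2.00280 = 0.37400 → 37.40% Re-185, 62.60% Re-187.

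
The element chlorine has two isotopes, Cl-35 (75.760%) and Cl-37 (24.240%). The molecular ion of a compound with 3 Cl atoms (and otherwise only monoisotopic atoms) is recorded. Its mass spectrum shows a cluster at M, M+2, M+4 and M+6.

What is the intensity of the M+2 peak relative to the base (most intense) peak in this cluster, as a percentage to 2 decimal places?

Term probabilities: M 0.4348, M+2 0.4174, M+4 0.1335, M+6 0.0142. Base peak = M.
P(M) = C(3,0) × 0.75760^3 × 0.24240^0 = 1 × 0.4348304 × 1.0000 = 0.434830 (base)
P(M+2) = C(3,1) × 0.75760^2 × 0.24240^1 = 3 × 0.57395776 × 0.2424 = 0.417382
Relative intensity = 0.417382 / 0.434830 × 100 = 95.99

95.99%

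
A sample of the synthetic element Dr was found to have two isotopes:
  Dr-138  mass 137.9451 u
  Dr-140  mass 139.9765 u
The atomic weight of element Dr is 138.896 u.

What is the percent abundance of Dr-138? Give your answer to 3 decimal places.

With x = fraction of Dr-138 (so Dr-140 is 1 − x):
137.9451·x + 139.9765·(1 − x) = 138.896
(137.9451 − 139.9765)·x = 138.896 − 139.9765
x = -1.0805 / -2.0314 = 0.53190 → 53.190% Dr-138, 46.810% Dr-140.

53.190%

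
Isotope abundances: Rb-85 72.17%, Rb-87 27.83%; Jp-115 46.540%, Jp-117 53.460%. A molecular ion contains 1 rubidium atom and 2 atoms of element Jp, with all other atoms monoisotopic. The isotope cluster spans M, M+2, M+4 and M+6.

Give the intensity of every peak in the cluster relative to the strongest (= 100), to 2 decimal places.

37.27 : 100.00 : 82.20 : 18.96

Rubidium pattern (n=1): 0.7217 : 0.2783
Element Jp pattern (n=2): 0.21659716 : 0.49760568 : 0.28579716
Convolve the two distributions (both contribute in 2-u steps):
  M: 0.7217×0.21659716 = 0.156318
  M+2: 0.7217×0.49760568 + 0.2783×0.21659716 = 0.419401
  M+4: 0.7217×0.28579716 + 0.2783×0.49760568 = 0.344743
  M+6: 0.2783×0.28579716 = 0.079537
Scale to base peak (0.419401) = 100: 37.27 : 100.00 : 82.20 : 18.96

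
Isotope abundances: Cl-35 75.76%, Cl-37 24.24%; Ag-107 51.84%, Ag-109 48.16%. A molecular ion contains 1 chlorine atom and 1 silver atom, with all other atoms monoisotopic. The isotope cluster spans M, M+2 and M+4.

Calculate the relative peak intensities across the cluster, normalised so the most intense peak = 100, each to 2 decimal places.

80.07 : 100.00 : 23.80

Chlorine pattern (n=1): 0.7576 : 0.2424
Silver pattern (n=1): 0.5184 : 0.4816
Convolve the two distributions (both contribute in 2-u steps):
  M: 0.7576×0.5184 = 0.392740
  M+2: 0.7576×0.4816 + 0.2424×0.5184 = 0.490520
  M+4: 0.2424×0.4816 = 0.116740
Scale to base peak (0.490520) = 100: 80.07 : 100.00 : 23.80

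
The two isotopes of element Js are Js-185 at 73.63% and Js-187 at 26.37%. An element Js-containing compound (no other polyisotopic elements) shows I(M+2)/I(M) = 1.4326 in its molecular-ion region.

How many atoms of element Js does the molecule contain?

4

With n Js atoms, P(M+2)/P(M) = C(n,1)·p^(n−1)q / p^n = n·q/p = n · 0.2637/0.7363.
n = 1.4326 × 0.7363/0.2637 = 4.00 ≈ 4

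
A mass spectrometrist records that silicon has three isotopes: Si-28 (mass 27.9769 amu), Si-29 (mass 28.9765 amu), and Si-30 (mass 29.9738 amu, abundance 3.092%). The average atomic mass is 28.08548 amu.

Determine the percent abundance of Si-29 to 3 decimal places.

4.685%

Let x and y be the fractions of Si-28 and Si-29. Then x + y = 1 − 0.03092 = 0.96908 and 27.9769x + 28.9765y = 28.08548 − 0.03092×29.9738 = 27.158690104.
Substituting: 27.9769x + 28.9765(0.96908 − x) = 27.158690104
(27.9769 − 28.9765)x = -0.921856516  ⇒  x = 0.92223, y = 0.04685
Si-28: 92.223%, Si-29: 4.685%.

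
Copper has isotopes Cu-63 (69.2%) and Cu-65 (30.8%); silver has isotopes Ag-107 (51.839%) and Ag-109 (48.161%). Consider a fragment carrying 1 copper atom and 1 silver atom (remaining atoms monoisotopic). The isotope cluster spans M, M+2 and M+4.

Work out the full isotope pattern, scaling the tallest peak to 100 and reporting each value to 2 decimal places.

72.77 : 100.00 : 30.09

Copper pattern (n=1): 0.6920 : 0.3080
Silver pattern (n=1): 0.51839 : 0.48161
Convolve the two distributions (both contribute in 2-u steps):
  M: 0.6920×0.51839 = 0.358726
  M+2: 0.6920×0.48161 + 0.3080×0.51839 = 0.492938
  M+4: 0.3080×0.48161 = 0.148336
Scale to base peak (0.492938) = 100: 72.77 : 100.00 : 30.09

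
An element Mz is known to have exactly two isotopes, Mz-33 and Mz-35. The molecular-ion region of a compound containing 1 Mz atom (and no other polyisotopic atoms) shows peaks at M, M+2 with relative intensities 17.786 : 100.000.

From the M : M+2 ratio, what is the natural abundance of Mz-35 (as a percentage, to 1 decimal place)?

84.9%

Let p = fractional abundance of Mz-33. I(M+2)/I(M) = [C(1,1)·p^0·(1−p)] / p^1 = 1·(1−p)/p = 100.000/17.786 = 5.6224
(1−p)/p = 5.6224/1 = 5.6224  ⇒  p = 1/(1 + 5.6224) = 0.1510
Mz-33: 15.1%, Mz-35: 84.9%.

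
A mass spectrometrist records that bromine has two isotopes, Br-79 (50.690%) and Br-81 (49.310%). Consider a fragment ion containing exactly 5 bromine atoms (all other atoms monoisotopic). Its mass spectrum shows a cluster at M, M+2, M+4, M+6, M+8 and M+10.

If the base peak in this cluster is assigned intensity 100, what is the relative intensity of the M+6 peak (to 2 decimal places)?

Binomial terms of (0.50690 + 0.49310)^5: M 0.0335, M+2 0.1628, M+4 0.3167, M+6 0.3081, M+8 0.1498, M+10 0.0292 → M+4 is the base peak.
P(M+4) = C(5,2) × 0.50690^3 × 0.49310^2 = 10 × 0.13024674 × 0.24314761 = 0.316692 (base)
P(M+6) = C(5,3) × 0.50690^2 × 0.49310^3 = 10 × 0.25694761 × 0.11989609 = 0.308070
Relative intensity = 0.308070 / 0.316692 × 100 = 97.28

97.28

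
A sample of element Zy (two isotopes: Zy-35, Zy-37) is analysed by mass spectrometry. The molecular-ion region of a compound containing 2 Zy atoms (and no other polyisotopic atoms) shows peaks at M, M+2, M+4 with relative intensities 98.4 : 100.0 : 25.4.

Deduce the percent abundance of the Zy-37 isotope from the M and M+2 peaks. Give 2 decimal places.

Let p = fractional abundance of Zy-35. I(M+2)/I(M) = [C(2,1)·p^1·(1−p)] / p^2 = 2·(1−p)/p = 100.0/98.4 = 1.0163
(1−p)/p = 1.0163/2 = 0.5081  ⇒  p = 1/(1 + 0.5081) = 0.6631
Zy-35: 66.31%, Zy-37: 33.69%.

33.69%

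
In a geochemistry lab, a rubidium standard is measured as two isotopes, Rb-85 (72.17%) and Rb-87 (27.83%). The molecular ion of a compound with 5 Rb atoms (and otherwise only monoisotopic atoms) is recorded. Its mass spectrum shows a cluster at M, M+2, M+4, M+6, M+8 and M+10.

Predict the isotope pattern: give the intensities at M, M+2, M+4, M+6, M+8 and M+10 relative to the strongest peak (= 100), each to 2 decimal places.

51.86 : 100.00 : 77.12 : 29.74 : 5.73 : 0.44

The 5 Rb atoms are independent, so intensities follow the terms of (0.7217 + 0.2783)^5.
P(M) = 0.7217^5 = 0.195787
P(M+2) = 5 × 0.7217^4 × 0.2783^1 = 0.377494
P(M+4) = 10 × 0.7217^3 × 0.2783^2 = 0.291136
P(M+6) = 10 × 0.7217^2 × 0.2783^3 = 0.112267
P(M+8) = 5 × 0.7217^1 × 0.2783^4 = 0.021646
P(M+10) = 0.2783^5 = 0.001669
The M+2 peak is largest (0.377494); scaling to 100 gives 51.86 : 100.00 : 77.12 : 29.74 : 5.73 : 0.44.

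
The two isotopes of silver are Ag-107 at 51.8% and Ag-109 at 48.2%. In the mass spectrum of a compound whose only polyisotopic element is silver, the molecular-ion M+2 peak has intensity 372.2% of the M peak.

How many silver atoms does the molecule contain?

4

With n Ag atoms, P(M+2)/P(M) = C(n,1)·p^(n−1)q / p^n = n·q/p = n · 0.482/0.518.
n = 3.722 × 0.518/0.482 = 4.00 ≈ 4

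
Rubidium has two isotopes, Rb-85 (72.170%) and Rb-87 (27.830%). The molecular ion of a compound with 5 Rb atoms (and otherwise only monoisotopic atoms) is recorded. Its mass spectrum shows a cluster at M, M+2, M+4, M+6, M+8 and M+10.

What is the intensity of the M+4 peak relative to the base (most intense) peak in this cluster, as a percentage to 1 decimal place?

Term probabilities: M 0.1958, M+2 0.3775, M+4 0.2911, M+6 0.1123, M+8 0.0216, M+10 0.0017. Base peak = M+2.
P(M+2) = C(5,1) × 0.72170^4 × 0.27830^1 = 5 × 0.27128565 × 0.2783 = 0.377494 (base)
P(M+4) = C(5,2) × 0.72170^3 × 0.27830^2 = 10 × 0.37589809 × 0.07745089 = 0.291136
Relative intensity = 0.291136 / 0.377494 × 100 = 77.1

77.1%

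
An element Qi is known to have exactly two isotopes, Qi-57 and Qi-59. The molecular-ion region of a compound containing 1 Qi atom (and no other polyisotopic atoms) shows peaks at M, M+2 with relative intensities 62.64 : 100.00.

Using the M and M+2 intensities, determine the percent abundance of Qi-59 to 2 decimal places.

Write p for the Qi-57 fraction. I(M+2)/I(M) = [C(1,1)·p^0·(1−p)] / p^1 = 1·(1−p)/p = 100.00/62.64 = 1.5964
(1−p)/p = 1.5964/1 = 1.5964  ⇒  p = 1/(1 + 1.5964) = 0.3851
Qi-57: 38.51%, Qi-59: 61.49%.

61.49%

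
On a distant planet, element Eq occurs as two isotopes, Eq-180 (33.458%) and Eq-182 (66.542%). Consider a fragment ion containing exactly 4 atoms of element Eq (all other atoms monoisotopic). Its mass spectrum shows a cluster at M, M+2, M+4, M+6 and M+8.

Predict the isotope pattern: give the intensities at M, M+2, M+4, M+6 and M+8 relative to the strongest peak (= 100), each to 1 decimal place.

Each Eq atom is independently Eq-180 (p = 0.33458) or Eq-182 (q = 0.66542); the cluster is the binomial expansion (p + q)^4.
P(M) = 0.33458^4 = 0.012531
P(M+2) = 4 × 0.33458^3 × 0.66542^1 = 0.099691
P(M+4) = 6 × 0.33458^2 × 0.66542^2 = 0.297401
P(M+6) = 4 × 0.33458^1 × 0.66542^3 = 0.394319
P(M+8) = 0.66542^4 = 0.196057
The M+6 peak is largest (0.394319); scaling to 100 gives 3.2 : 25.3 : 75.4 : 100.0 : 49.7.

3.2 : 25.3 : 75.4 : 100.0 : 49.7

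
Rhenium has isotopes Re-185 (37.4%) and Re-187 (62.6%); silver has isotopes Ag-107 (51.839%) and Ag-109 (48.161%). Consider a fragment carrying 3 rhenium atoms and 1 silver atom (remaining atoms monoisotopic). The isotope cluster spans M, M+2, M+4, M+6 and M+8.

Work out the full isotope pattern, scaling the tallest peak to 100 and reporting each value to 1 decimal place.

Rhenium pattern (n=3): 0.05231362 : 0.26268713 : 0.43968487 : 0.24531438
Silver pattern (n=1): 0.51839 : 0.48161
Convolve the two distributions (both contribute in 2-u steps):
  M: 0.05231362×0.51839 = 0.027119
  M+2: 0.05231362×0.48161 + 0.26268713×0.51839 = 0.161369
  M+4: 0.26268713×0.48161 + 0.43968487×0.51839 = 0.354441
  M+6: 0.43968487×0.48161 + 0.24531438×0.51839 = 0.338925
  M+8: 0.24531438×0.48161 = 0.118146
Scale to base peak (0.354441) = 100: 7.7 : 45.5 : 100.0 : 95.6 : 33.3

7.7 : 45.5 : 100.0 : 95.6 : 33.3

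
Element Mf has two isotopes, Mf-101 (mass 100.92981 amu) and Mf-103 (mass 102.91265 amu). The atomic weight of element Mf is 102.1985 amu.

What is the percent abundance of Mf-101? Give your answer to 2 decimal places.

36.02%

With x = fraction of Mf-101 (so Mf-103 is 1 − x):
100.92981·x + 102.91265·(1 − x) = 102.1985
(100.92981 − 102.91265)·x = 102.1985 − 102.91265
x = -0.71415 / -1.98284 = 0.36017 → 36.02% Mf-101, 63.98% Mf-103.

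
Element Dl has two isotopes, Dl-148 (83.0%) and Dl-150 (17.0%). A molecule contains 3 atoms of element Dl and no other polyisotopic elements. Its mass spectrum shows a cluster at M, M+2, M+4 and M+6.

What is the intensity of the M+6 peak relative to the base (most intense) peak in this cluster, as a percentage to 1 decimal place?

Term probabilities: M 0.5718, M+2 0.3513, M+4 0.0720, M+6 0.0049. Base peak = M.
P(M) = C(3,0) × 0.830^3 × 0.170^0 = 1 × 0.571787 × 1.0000 = 0.571787 (base)
P(M+6) = C(3,3) × 0.830^0 × 0.170^3 = 1 × 1.0000 × 0.004913 = 0.004913
Relative intensity = 0.004913 / 0.571787 × 100 = 0.9

0.9%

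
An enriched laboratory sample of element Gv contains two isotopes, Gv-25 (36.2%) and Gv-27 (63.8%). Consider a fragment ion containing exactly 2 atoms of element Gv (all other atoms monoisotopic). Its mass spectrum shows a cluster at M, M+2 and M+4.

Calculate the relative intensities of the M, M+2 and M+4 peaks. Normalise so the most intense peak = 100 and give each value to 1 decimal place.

Each Gv atom is independently Gv-25 (p = 0.362) or Gv-27 (q = 0.638); the cluster is the binomial expansion (p + q)^2.
P(M) = 0.362^2 = 0.131044
P(M+2) = 2 × 0.362^1 × 0.638^1 = 0.461912
P(M+4) = 0.638^2 = 0.407044
The M+2 peak is largest (0.461912); scaling to 100 gives 28.4 : 100.0 : 88.1.

28.4 : 100.0 : 88.1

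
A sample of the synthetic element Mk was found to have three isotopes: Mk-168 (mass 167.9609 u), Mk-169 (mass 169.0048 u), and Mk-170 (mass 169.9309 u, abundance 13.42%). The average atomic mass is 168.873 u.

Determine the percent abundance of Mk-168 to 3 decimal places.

24.531%

Let x and y be the fractions of Mk-168 and Mk-169. Then x + y = 1 − 0.1342 = 0.8658 and 167.9609x + 169.0048y = 168.873 − 0.1342×169.9309 = 146.06827322.
Substituting: 167.9609x + 169.0048(0.8658 − x) = 146.06827322
(167.9609 − 169.0048)x = -0.25608262  ⇒  x = 0.24531, y = 0.62049
Mk-168: 24.531%, Mk-169: 62.049%.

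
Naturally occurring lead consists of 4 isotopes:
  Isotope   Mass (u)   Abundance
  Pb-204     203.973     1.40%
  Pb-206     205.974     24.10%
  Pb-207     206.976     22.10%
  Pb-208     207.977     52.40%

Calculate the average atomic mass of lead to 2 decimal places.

207.22 u

Average mass = Σ (abundance × isotope mass) = 0.0140 × 203.973 + 0.2410 × 205.974 + 0.2210 × 206.976 + 0.5240 × 207.977
= 2.8556 + 49.6397 + 45.7417 + 108.9799 = 207.2169 u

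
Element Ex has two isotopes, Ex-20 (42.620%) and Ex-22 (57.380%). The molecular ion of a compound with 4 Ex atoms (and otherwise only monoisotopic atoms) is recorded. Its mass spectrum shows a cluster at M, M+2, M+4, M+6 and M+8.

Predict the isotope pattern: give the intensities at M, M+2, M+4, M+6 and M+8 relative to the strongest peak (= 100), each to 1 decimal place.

Expanding (0.42620 + 0.57380)^4:
P(M) = 0.42620^4 = 0.032995
P(M+2) = 4 × 0.42620^3 × 0.57380^1 = 0.177689
P(M+4) = 6 × 0.42620^2 × 0.57380^2 = 0.358839
P(M+6) = 4 × 0.42620^1 × 0.57380^3 = 0.322074
P(M+8) = 0.57380^4 = 0.108403
The M+4 peak is largest (0.358839); scaling to 100 gives 9.2 : 49.5 : 100.0 : 89.8 : 30.2.

9.2 : 49.5 : 100.0 : 89.8 : 30.2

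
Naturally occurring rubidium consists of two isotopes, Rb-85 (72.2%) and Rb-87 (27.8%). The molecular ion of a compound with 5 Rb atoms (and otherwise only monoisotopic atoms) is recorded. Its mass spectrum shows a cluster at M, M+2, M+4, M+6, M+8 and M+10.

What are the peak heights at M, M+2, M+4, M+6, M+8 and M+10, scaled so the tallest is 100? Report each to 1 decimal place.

The 5 Rb atoms are independent, so intensities follow the terms of (0.722 + 0.278)^5.
P(M) = 0.722^5 = 0.196194
P(M+2) = 5 × 0.722^4 × 0.278^1 = 0.377714
P(M+4) = 10 × 0.722^3 × 0.278^2 = 0.290872
P(M+6) = 10 × 0.722^2 × 0.278^3 = 0.111998
P(M+8) = 5 × 0.722^1 × 0.278^4 = 0.021562
P(M+10) = 0.278^5 = 0.001660
The M+2 peak is largest (0.377714); scaling to 100 gives 51.9 : 100.0 : 77.0 : 29.7 : 5.7 : 0.4.

51.9 : 100.0 : 77.0 : 29.7 : 5.7 : 0.4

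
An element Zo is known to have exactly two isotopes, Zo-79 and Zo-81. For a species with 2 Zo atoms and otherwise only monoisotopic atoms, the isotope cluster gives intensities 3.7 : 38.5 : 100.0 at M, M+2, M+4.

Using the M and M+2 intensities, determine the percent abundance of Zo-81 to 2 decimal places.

83.88%

If p is the fraction of Zo that is Zo-79, then I(M+2)/I(M) = [C(2,1)·p^1·(1−p)] / p^2 = 2·(1−p)/p = 38.5/3.7 = 10.4054
(1−p)/p = 10.4054/2 = 5.2027  ⇒  p = 1/(1 + 5.2027) = 0.1612
Zo-79: 16.12%, Zo-81: 83.88%.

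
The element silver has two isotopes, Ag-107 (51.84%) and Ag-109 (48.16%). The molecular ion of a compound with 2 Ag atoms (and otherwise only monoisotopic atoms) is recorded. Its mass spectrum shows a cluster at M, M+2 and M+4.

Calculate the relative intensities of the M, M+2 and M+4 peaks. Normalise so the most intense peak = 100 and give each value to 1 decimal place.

53.8 : 100.0 : 46.5

Each Ag atom is independently Ag-107 (p = 0.5184) or Ag-109 (q = 0.4816); the cluster is the binomial expansion (p + q)^2.
P(M) = 0.5184^2 = 0.268739
P(M+2) = 2 × 0.5184^1 × 0.4816^1 = 0.499323
P(M+4) = 0.4816^2 = 0.231939
The M+2 peak is largest (0.499323); scaling to 100 gives 53.8 : 100.0 : 46.5.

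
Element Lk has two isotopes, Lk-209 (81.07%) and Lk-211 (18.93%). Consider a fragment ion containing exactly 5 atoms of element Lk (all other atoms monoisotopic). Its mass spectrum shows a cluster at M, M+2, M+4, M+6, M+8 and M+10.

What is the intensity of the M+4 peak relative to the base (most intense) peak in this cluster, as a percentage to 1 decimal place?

(0.8107 + 0.1893)^5 gives M 0.3502, M+2 0.4088, M+4 0.1909, M+6 0.0446, M+8 0.0052, M+10 0.0002; the largest is M+2.
P(M+2) = C(5,1) × 0.8107^4 × 0.1893^1 = 5 × 0.43195717 × 0.1893 = 0.408847 (base)
P(M+4) = C(5,2) × 0.8107^3 × 0.1893^2 = 10 × 0.53282 × 0.03583449 = 0.190933
Relative intensity = 0.190933 / 0.408847 × 100 = 46.7

46.7%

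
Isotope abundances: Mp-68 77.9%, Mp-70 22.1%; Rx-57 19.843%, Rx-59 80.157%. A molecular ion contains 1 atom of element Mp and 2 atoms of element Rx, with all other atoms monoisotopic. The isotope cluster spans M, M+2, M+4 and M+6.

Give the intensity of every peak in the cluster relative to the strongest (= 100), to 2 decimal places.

Element Mp pattern (n=1): 0.7790 : 0.2210
Element Rx pattern (n=2): 0.03937446 : 0.31811107 : 0.64251446
Convolve the two distributions (both contribute in 2-u steps):
  M: 0.7790×0.03937446 = 0.030673
  M+2: 0.7790×0.31811107 + 0.2210×0.03937446 = 0.256510
  M+4: 0.7790×0.64251446 + 0.2210×0.31811107 = 0.570821
  M+6: 0.2210×0.64251446 = 0.141996
Scale to base peak (0.570821) = 100: 5.37 : 44.94 : 100.00 : 24.88

5.37 : 44.94 : 100.00 : 24.88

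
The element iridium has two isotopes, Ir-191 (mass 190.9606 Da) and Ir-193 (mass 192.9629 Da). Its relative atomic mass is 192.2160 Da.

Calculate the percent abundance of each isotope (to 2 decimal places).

Ir-191: 37.30%, Ir-193: 62.70%

With x = fraction of Ir-191 (so Ir-193 is 1 − x):
190.9606·x + 192.9629·(1 − x) = 192.2160
(190.9606 − 192.9629)·x = 192.2160 − 192.9629
x = -0.7469 / -2.0023 = 0.37302 → 37.30% Ir-191, 62.70% Ir-193.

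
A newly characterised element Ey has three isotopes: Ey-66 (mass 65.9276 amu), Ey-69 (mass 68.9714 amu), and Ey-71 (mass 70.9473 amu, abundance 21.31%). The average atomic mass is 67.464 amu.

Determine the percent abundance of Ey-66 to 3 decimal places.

63.357%

Let x and y be the fractions of Ey-66 and Ey-69. Then x + y = 1 − 0.2131 = 0.7869 and 65.9276x + 68.9714y = 67.464 − 0.2131×70.9473 = 52.34513037.
Substituting: 65.9276x + 68.9714(0.7869 − x) = 52.34513037
(65.9276 − 68.9714)x = -1.92846429  ⇒  x = 0.63357, y = 0.15333
Ey-66: 63.357%, Ey-69: 15.333%.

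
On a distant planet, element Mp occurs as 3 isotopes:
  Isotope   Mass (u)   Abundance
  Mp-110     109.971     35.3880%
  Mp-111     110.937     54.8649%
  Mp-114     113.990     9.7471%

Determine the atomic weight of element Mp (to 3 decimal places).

Average mass = Σ (abundance × isotope mass) = 0.353880 × 109.971 + 0.548649 × 110.937 + 0.097471 × 113.990
= 38.9165 + 60.8655 + 11.1107 = 110.8927 u

110.893 u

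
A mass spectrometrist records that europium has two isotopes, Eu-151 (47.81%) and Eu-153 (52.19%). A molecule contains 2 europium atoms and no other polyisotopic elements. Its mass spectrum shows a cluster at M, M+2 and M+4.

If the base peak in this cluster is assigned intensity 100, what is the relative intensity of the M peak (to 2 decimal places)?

(0.4781 + 0.5219)^2 gives M 0.2286, M+2 0.4990, M+4 0.2724; the largest is M+2.
P(M+2) = C(2,1) × 0.4781^1 × 0.5219^1 = 2 × 0.4781 × 0.5219 = 0.499041 (base)
P(M) = C(2,0) × 0.4781^2 × 0.5219^0 = 1 × 0.22857961 × 1.0000 = 0.228580
Relative intensity = 0.228580 / 0.499041 × 100 = 45.80

45.80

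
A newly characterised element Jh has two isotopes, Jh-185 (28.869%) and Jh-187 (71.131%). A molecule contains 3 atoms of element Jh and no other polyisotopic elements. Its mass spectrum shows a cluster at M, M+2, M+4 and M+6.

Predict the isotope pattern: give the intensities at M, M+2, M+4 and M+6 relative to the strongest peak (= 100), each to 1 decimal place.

Expanding (0.28869 + 0.71131)^3:
P(M) = 0.28869^3 = 0.024060
P(M+2) = 3 × 0.28869^2 × 0.71131^1 = 0.177846
P(M+4) = 3 × 0.28869^1 × 0.71131^2 = 0.438198
P(M+6) = 0.71131^3 = 0.359896
The M+4 peak is largest (0.438198); scaling to 100 gives 5.5 : 40.6 : 100.0 : 82.1.

5.5 : 40.6 : 100.0 : 82.1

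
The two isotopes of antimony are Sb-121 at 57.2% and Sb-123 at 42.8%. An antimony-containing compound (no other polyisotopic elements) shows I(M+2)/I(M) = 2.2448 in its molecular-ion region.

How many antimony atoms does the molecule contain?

With n Sb atoms, P(M+2)/P(M) = C(n,1)·p^(n−1)q / p^n = n·q/p = n · 0.428/0.572.
n = 2.2448 × 0.572/0.428 = 3.00 ≈ 3

3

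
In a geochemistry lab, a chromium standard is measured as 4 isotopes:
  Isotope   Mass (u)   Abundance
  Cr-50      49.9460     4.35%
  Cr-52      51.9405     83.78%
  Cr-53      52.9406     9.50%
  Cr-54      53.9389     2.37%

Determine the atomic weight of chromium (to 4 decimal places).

51.9961 u

Weight each isotope mass by its fractional abundance: 0.0435 × 49.9460 + 0.8378 × 51.9405 + 0.0950 × 52.9406 + 0.0237 × 53.9389
= 2.17265 + 43.51575 + 5.02936 + 1.27835 = 51.99611 u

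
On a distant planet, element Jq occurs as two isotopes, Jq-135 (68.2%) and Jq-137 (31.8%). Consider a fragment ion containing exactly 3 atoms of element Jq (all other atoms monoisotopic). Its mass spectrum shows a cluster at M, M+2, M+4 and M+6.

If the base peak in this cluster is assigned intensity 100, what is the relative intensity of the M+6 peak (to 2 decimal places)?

7.25

Term probabilities: M 0.3172, M+2 0.4437, M+4 0.2069, M+6 0.0322. Base peak = M+2.
P(M+2) = C(3,1) × 0.682^2 × 0.318^1 = 3 × 0.465124 × 0.3180 = 0.443728 (base)
P(M+6) = C(3,3) × 0.682^0 × 0.318^3 = 1 × 1.0000 × 0.03215743 = 0.032157
Relative intensity = 0.032157 / 0.443728 × 100 = 7.25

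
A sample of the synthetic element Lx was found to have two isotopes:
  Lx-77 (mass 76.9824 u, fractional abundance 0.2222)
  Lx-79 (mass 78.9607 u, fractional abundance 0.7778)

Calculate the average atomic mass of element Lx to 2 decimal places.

Ar = Σ fᵢ·mᵢ = 0.2222 × 76.9824 + 0.7778 × 78.9607
= 17.10549 + 61.41563 = 78.52112 u

78.52 u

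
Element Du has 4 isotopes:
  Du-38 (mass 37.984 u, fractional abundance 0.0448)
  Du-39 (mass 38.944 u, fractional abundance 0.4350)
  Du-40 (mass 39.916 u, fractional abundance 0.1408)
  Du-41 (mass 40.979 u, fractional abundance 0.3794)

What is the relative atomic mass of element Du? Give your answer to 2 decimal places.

Weight each isotope mass by its fractional abundance: 0.0448 × 37.984 + 0.4350 × 38.944 + 0.1408 × 39.916 + 0.3794 × 40.979
= 1.7017 + 16.9406 + 5.6202 + 15.5474 = 39.8099 u

39.81 u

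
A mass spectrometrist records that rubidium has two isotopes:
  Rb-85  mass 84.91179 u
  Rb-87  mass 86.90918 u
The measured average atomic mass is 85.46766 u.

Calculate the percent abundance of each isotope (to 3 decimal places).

With x = fraction of Rb-85 (so Rb-87 is 1 − x):
84.91179·x + 86.90918·(1 − x) = 85.46766
(84.91179 − 86.90918)·x = 85.46766 − 86.90918
x = -1.44152 / -1.99739 = 0.72170 → 72.170% Rb-85, 27.830% Rb-87.

Rb-85: 72.170%, Rb-87: 27.830%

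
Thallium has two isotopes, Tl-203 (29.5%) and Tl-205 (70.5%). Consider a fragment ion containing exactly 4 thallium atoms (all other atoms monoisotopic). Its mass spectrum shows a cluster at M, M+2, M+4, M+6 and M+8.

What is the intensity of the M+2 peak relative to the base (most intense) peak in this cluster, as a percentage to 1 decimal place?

Binomial terms of (0.295 + 0.705)^4: M 0.0076, M+2 0.0724, M+4 0.2595, M+6 0.4135, M+8 0.2470 → M+6 is the base peak.
P(M+6) = C(4,3) × 0.295^1 × 0.705^3 = 4 × 0.2950 × 0.35040263 = 0.413475 (base)
P(M+2) = C(4,1) × 0.295^3 × 0.705^1 = 4 × 0.02567237 × 0.7050 = 0.072396
Relative intensity = 0.072396 / 0.413475 × 100 = 17.5

17.5%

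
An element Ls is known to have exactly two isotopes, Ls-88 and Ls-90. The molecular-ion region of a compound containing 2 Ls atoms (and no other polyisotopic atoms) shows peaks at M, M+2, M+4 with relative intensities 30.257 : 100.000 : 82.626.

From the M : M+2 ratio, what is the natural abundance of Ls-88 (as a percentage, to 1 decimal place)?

37.7%

Write p for the Ls-88 fraction. I(M+2)/I(M) = [C(2,1)·p^1·(1−p)] / p^2 = 2·(1−p)/p = 100.000/30.257 = 3.3050
(1−p)/p = 3.3050/2 = 1.6525  ⇒  p = 1/(1 + 1.6525) = 0.3770
Ls-88: 37.7%, Ls-90: 62.3%.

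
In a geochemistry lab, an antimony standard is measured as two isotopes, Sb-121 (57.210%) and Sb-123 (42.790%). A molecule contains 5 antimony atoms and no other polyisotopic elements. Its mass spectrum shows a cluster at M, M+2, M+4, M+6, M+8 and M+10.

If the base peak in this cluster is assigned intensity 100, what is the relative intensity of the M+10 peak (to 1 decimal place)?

Term probabilities: M 0.0613, M+2 0.2292, M+4 0.3428, M+6 0.2564, M+8 0.0959, M+10 0.0143. Base peak = M+4.
P(M+4) = C(5,2) × 0.57210^3 × 0.42790^2 = 10 × 0.18724742 × 0.18309841 = 0.342847 (base)
P(M+10) = C(5,5) × 0.57210^0 × 0.42790^5 = 1 × 1.0000 × 0.01434536 = 0.014345
Relative intensity = 0.014345 / 0.342847 × 100 = 4.2

4.2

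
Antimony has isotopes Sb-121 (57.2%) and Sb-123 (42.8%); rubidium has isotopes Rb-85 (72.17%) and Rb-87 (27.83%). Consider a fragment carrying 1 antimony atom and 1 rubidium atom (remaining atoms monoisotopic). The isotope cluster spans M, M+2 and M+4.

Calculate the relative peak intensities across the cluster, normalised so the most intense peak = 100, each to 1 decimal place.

88.2 : 100.0 : 25.4

Antimony pattern (n=1): 0.5720 : 0.4280
Rubidium pattern (n=1): 0.7217 : 0.2783
Convolve the two distributions (both contribute in 2-u steps):
  M: 0.5720×0.7217 = 0.412812
  M+2: 0.5720×0.2783 + 0.4280×0.7217 = 0.468075
  M+4: 0.4280×0.2783 = 0.119112
Scale to base peak (0.468075) = 100: 88.2 : 100.0 : 25.4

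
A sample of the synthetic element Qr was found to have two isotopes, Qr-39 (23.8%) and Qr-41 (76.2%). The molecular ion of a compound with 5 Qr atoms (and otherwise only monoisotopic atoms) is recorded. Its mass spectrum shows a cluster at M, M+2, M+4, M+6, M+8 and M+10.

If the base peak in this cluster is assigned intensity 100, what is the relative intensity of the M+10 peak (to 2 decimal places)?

Term probabilities: M 0.0008, M+2 0.0122, M+4 0.0783, M+6 0.2506, M+8 0.4012, M+10 0.2569. Base peak = M+8.
P(M+8) = C(5,4) × 0.238^1 × 0.762^4 = 5 × 0.2380 × 0.33714745 = 0.401205 (base)
P(M+10) = C(5,5) × 0.238^0 × 0.762^5 = 1 × 1.0000 × 0.25690636 = 0.256906
Relative intensity = 0.256906 / 0.401205 × 100 = 64.03

64.03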